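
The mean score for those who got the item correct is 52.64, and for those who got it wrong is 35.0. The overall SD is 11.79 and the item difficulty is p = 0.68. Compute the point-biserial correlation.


q = 1 - p = 0.32
rpb = ((M1 - M0) / SD) * sqrt(p * q)
rpb = ((52.64 - 35.0) / 11.79) * sqrt(0.68 * 0.32)
rpb = 0.6979

0.6979


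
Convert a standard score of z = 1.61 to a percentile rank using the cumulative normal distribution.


CDF(z) = 0.5 * (1 + erf(z/sqrt(2)))
erf(1.1384) = 0.8926
CDF = 0.9463
Percentile rank = 0.9463 * 100 = 94.63

94.63


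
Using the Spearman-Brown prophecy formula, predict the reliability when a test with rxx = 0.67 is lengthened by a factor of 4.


r_new = (n * rxx) / (1 + (n-1) * rxx)
r_new = (4 * 0.67) / (1 + 3 * 0.67)
r_new = 2.68 / 3.01
r_new = 0.8904

0.8904


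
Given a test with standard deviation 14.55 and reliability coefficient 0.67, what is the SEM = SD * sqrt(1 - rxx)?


SEM = SD * sqrt(1 - rxx)
SEM = 14.55 * sqrt(1 - 0.67)
SEM = 14.55 * sqrt(0.33) = 14.55 * 0.574456
SEM = 8.3583

8.3583


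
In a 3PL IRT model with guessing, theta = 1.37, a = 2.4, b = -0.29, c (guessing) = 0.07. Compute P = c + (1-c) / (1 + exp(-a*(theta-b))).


logit = 2.4*(1.37 - -0.29) = 3.984
P* = 1/(1 + exp(-3.984)) = 0.9817
P = 0.07 + (1 - 0.07) * 0.9817
P = 0.983

0.983


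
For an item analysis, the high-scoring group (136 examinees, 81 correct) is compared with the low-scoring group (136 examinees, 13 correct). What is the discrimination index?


p_upper = 81/136 = 0.5956
p_lower = 13/136 = 0.0956
D = 0.5956 - 0.0956 = 0.5

0.5


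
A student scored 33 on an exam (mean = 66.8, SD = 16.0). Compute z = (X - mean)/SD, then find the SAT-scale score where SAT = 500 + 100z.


z = (X - mean) / SD = (33 - 66.8) / 16.0
z = -33.8 / 16.0
z = -2.1125
SAT-scale = SAT = 500 + 100z
Carry z at full precision (z = -33.8 / 16.0) into the conversion:
SAT-scale = 500 + 100 * (-33.8 / 16.0) = 500 + -3380 / 16.0
SAT-scale = 500 + -211.25
SAT-scale = 288.75

288.75


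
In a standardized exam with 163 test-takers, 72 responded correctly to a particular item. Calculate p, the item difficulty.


Item difficulty p = number correct / total examinees
p = 72 / 163
p = 0.4417

0.4417


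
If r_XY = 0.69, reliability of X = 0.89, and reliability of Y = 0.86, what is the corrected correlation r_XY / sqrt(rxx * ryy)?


r_corrected = rxy / sqrt(rxx * ryy)
= 0.69 / sqrt(0.89 * 0.86)
= 0.69 / sqrt(0.7654)
= 0.69 / 0.874871
r_corrected = 0.7887

0.7887


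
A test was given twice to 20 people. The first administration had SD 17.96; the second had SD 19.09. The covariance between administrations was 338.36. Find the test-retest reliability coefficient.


r = cov(X,Y) / (SD_X * SD_Y)
r = 338.36 / (17.96 * 19.09)
r = 338.36 / 342.8564
r = 0.9869

0.9869


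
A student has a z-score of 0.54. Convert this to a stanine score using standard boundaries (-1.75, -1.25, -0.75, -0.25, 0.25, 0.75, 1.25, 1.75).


Stanine boundaries: [-1.75, -1.25, -0.75, -0.25, 0.25, 0.75, 1.25, 1.75]
z = 0.54
Check each boundary:
  z >= -1.75 -> could be stanine 2
  z >= -1.25 -> could be stanine 3
  z >= -0.75 -> could be stanine 4
  z >= -0.25 -> could be stanine 5
  z >= 0.25 -> could be stanine 6
  z < 0.75
  z < 1.25
  z < 1.75
Highest qualifying boundary gives stanine = 6

6


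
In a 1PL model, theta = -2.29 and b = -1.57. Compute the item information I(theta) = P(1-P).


P = 1/(1+exp(-(-2.29--1.57))) = 0.3274
I = P*(1-P) = 0.3274 * 0.6726
I = 0.2202

0.2202


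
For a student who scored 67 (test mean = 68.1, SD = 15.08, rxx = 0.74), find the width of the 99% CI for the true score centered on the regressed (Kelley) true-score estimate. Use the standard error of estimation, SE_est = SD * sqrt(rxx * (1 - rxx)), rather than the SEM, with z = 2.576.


True score estimate = 0.74*67 + 0.26*68.1 = 67.286
SE_est = SD * sqrt(rxx * (1 - rxx)) = 15.08 * sqrt(0.74 * 0.26) = 15.08 * sqrt(0.1924) = 6.614604
CI = T_est +/- z * SE_est, so width = 2 * z * SE_est = 2 * 2.576 * 6.614604
Width = 34.0784

34.0784


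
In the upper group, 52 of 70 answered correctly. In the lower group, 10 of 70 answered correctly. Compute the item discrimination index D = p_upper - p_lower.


p_upper = 52/70 = 0.7429
p_lower = 10/70 = 0.1429
D = 0.7429 - 0.1429 = 0.6

0.6


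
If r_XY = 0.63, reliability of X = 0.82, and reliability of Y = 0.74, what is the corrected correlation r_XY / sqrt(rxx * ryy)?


r_corrected = rxy / sqrt(rxx * ryy)
= 0.63 / sqrt(0.82 * 0.74)
= 0.63 / sqrt(0.6068)
= 0.63 / 0.778974
r_corrected = 0.8088

0.8088


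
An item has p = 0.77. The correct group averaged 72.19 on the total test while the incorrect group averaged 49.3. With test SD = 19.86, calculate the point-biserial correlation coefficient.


q = 1 - p = 0.23
rpb = ((M1 - M0) / SD) * sqrt(p * q)
rpb = ((72.19 - 49.3) / 19.86) * sqrt(0.77 * 0.23)
rpb = 0.485

0.485


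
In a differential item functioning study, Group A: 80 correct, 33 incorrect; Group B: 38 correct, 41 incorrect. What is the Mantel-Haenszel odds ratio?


Odds_A = 80/33 = 2.4242
Odds_B = 38/41 = 0.9268
OR = Odds_A / Odds_B = 2.4242 / 0.9268
Exactly, OR = (80 * 41) / (33 * 38) = 3280 / 1254
OR = 2.6156

2.6156


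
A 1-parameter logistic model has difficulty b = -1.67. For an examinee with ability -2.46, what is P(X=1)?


theta - b = -2.46 - -1.67 = -0.79
exp(-(theta - b)) = exp(0.79) = 2.2034
P = 1 / (1 + 2.2034)
P = 0.3122

0.3122


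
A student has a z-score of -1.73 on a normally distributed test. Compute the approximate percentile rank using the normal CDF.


CDF(z) = 0.5 * (1 + erf(z/sqrt(2)))
erf(-1.2233) = -0.9164
CDF = 0.0418
Percentile rank = 0.0418 * 100 = 4.18

4.18


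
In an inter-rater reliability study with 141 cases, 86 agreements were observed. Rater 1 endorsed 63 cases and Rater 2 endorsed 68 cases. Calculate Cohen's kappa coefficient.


P_o = 86/141 = 0.609929
P_e = (63*68 + 78*73) / 19881 = 0.501886
kappa = (P_o - P_e) / (1 - P_e)
kappa = (0.609929 - 0.501886) / (1 - 0.501886)
kappa = 0.2169

0.2169


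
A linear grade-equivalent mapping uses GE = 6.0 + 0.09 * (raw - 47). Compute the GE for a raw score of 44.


raw - median = 44 - 47 = -3
slope * diff = 0.09 * -3 = -0.27
GE = 6.0 + -0.27
GE = 5.73

5.73


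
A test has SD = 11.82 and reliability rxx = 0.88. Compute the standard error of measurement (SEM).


SEM = SD * sqrt(1 - rxx)
SEM = 11.82 * sqrt(1 - 0.88)
SEM = 11.82 * sqrt(0.12) = 11.82 * 0.34641
SEM = 4.0946

4.0946


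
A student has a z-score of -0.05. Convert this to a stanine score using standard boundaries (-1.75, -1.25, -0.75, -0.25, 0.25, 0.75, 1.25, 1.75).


Stanine boundaries: [-1.75, -1.25, -0.75, -0.25, 0.25, 0.75, 1.25, 1.75]
z = -0.05
Check each boundary:
  z >= -1.75 -> could be stanine 2
  z >= -1.25 -> could be stanine 3
  z >= -0.75 -> could be stanine 4
  z >= -0.25 -> could be stanine 5
  z < 0.25
  z < 0.75
  z < 1.25
  z < 1.75
Highest qualifying boundary gives stanine = 5

5


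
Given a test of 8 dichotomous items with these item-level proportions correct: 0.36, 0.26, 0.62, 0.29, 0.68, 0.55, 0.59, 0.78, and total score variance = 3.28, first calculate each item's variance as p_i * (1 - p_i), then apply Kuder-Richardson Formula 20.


For each item, compute p_i * q_i:
  Item 1: 0.36 * 0.64 = 0.2304
  Item 2: 0.26 * 0.74 = 0.1924
  Item 3: 0.62 * 0.38 = 0.2356
  Item 4: 0.29 * 0.71 = 0.2059
  Item 5: 0.68 * 0.32 = 0.2176
  Item 6: 0.55 * 0.45 = 0.2475
  Item 7: 0.59 * 0.41 = 0.2419
  Item 8: 0.78 * 0.22 = 0.1716
Sum(p_i * q_i) = 0.2304 + 0.1924 + 0.2356 + 0.2059 + 0.2176 + 0.2475 + 0.2419 + 0.1716 = 1.7429
KR-20 = (k/(k-1)) * (1 - Sum(p_i*q_i) / Var_total)
= (8/7) * (1 - 1.7429/3.28)
= 1.1429 * 0.4686
KR-20 = 0.5356

0.5356


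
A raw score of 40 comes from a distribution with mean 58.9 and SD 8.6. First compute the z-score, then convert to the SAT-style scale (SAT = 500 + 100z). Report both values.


z = (X - mean) / SD = (40 - 58.9) / 8.6
z = -18.9 / 8.6
z = -2.1977
SAT-scale = SAT = 500 + 100z
Carry z at full precision (z = -18.9 / 8.6) into the conversion:
SAT-scale = 500 + 100 * (-18.9 / 8.6) = 500 + -1890 / 8.6
SAT-scale = 500 + -219.7674
SAT-scale = 280.2326

280.2326


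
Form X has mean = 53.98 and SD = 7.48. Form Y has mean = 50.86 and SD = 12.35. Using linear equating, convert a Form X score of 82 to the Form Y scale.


slope = SD_Y / SD_X = 12.35 / 7.48 ~ 1.6511
intercept = mean_Y - slope * mean_X = 50.86 - (12.35 / 7.48) * 53.98 ~ -38.2647
Y = slope * X + intercept. To avoid rounding drift from the rounded slope/intercept, evaluate the equivalent form Y = mean_Y + SD_Y * (X - mean_X) / SD_X at full precision:
Y = 50.86 + 12.35 * (82 - 53.98) / 7.48
Y = 50.86 + 12.35 * 28.02 / 7.48
Y = 50.86 + 346.047 / 7.48
Y = 50.86 + 46.263
Y = 97.123

97.123


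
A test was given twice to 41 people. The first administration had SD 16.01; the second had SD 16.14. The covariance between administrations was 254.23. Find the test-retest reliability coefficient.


r = cov(X,Y) / (SD_X * SD_Y)
r = 254.23 / (16.01 * 16.14)
r = 254.23 / 258.4014
r = 0.9839

0.9839


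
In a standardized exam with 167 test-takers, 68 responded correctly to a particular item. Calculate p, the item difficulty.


Item difficulty p = number correct / total examinees
p = 68 / 167
p = 0.4072

0.4072


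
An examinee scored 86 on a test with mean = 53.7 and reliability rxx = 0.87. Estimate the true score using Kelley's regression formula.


T_est = rxx * X + (1 - rxx) * mean
T_est = 0.87 * 86 + 0.13 * 53.7
T_est = 74.82 + 6.981
T_est = 81.801

81.801


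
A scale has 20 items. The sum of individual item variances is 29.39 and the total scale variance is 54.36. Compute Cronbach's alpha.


alpha = (k/(k-1)) * (1 - sum(si^2)/s_total^2)
= (20/19) * (1 - 29.39/54.36)
alpha = 0.4835

0.4835


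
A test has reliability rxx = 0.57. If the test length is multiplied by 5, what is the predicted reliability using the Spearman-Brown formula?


r_new = (n * rxx) / (1 + (n-1) * rxx)
r_new = (5 * 0.57) / (1 + 4 * 0.57)
r_new = 2.85 / 3.28
r_new = 0.8689

0.8689


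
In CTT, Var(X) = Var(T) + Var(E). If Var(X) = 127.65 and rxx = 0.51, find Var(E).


var_true = rxx * var_obs = 0.51 * 127.65 = 65.1015
var_error = var_obs - var_true
var_error = 127.65 - 65.1015
var_error = 62.5485

62.5485


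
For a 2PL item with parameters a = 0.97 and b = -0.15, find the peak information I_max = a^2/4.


For 2PL, max info at theta = b = -0.15
I_max = a^2 / 4 = 0.97^2 / 4
= 0.9409 / 4
I_max = 0.2352

0.2352


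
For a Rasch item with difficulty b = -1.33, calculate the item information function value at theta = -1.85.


P = 1/(1+exp(-(-1.85--1.33))) = 0.3729
I = P*(1-P) = 0.3729 * 0.6271
I = 0.2338

0.2338


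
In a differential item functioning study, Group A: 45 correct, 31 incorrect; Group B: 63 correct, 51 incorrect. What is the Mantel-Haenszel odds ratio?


Odds_A = 45/31 = 1.4516
Odds_B = 63/51 = 1.2353
OR = Odds_A / Odds_B = 1.4516 / 1.2353
Exactly, OR = (45 * 51) / (31 * 63) = 2295 / 1953
OR = 1.1751

1.1751


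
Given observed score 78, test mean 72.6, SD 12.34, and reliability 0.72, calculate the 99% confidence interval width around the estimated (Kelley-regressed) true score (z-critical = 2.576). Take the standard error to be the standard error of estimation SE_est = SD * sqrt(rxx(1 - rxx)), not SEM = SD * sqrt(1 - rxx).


True score estimate = 0.72*78 + 0.28*72.6 = 76.488
SE_est = SD * sqrt(rxx * (1 - rxx)) = 12.34 * sqrt(0.72 * 0.28) = 12.34 * sqrt(0.2016) = 5.540646
CI = T_est +/- z * SE_est, so width = 2 * z * SE_est = 2 * 2.576 * 5.540646
Width = 28.5454

28.5454


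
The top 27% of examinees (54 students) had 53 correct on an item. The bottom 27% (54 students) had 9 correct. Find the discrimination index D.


p_upper = 53/54 = 0.9815
p_lower = 9/54 = 0.1667
D = 0.9815 - 0.1667 = 0.8148

0.8148


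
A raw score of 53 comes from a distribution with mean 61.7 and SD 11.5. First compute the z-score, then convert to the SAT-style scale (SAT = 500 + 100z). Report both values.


z = (X - mean) / SD = (53 - 61.7) / 11.5
z = -8.7 / 11.5
z = -0.7565
SAT-scale = SAT = 500 + 100z
Carry z at full precision (z = -8.7 / 11.5) into the conversion:
SAT-scale = 500 + 100 * (-8.7 / 11.5) = 500 + -870 / 11.5
SAT-scale = 500 + -75.6522
SAT-scale = 424.3478

424.3478


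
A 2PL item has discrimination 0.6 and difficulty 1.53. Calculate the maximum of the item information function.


For 2PL, max info at theta = b = 1.53
I_max = a^2 / 4 = 0.6^2 / 4
= 0.36 / 4
I_max = 0.09

0.09


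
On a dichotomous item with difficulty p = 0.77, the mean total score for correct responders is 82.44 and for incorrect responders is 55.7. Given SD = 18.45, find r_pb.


q = 1 - p = 0.23
rpb = ((M1 - M0) / SD) * sqrt(p * q)
rpb = ((82.44 - 55.7) / 18.45) * sqrt(0.77 * 0.23)
rpb = 0.6099

0.6099


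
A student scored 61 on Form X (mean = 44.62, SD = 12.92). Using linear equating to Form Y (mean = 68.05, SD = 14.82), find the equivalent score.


slope = SD_Y / SD_X = 14.82 / 12.92 ~ 1.1471
intercept = mean_Y - slope * mean_X = 68.05 - (14.82 / 12.92) * 44.62 ~ 16.8682
Y = slope * X + intercept. To avoid rounding drift from the rounded slope/intercept, evaluate the equivalent form Y = mean_Y + SD_Y * (X - mean_X) / SD_X at full precision:
Y = 68.05 + 14.82 * (61 - 44.62) / 12.92
Y = 68.05 + 14.82 * 16.38 / 12.92
Y = 68.05 + 242.7516 / 12.92
Y = 68.05 + 18.7888
Y = 86.8388

86.8388


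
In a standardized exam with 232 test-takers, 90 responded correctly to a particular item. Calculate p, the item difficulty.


Item difficulty p = number correct / total examinees
p = 90 / 232
p = 0.3879

0.3879


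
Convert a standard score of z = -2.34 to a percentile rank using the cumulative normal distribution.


CDF(z) = 0.5 * (1 + erf(z/sqrt(2)))
erf(-1.6546) = -0.9807
CDF = 0.0096
Percentile rank = 0.0096 * 100 = 0.96

0.96


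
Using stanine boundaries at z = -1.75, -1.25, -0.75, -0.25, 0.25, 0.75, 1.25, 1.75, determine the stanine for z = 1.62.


Stanine boundaries: [-1.75, -1.25, -0.75, -0.25, 0.25, 0.75, 1.25, 1.75]
z = 1.62
Check each boundary:
  z >= -1.75 -> could be stanine 2
  z >= -1.25 -> could be stanine 3
  z >= -0.75 -> could be stanine 4
  z >= -0.25 -> could be stanine 5
  z >= 0.25 -> could be stanine 6
  z >= 0.75 -> could be stanine 7
  z >= 1.25 -> could be stanine 8
  z < 1.75
Highest qualifying boundary gives stanine = 8

8


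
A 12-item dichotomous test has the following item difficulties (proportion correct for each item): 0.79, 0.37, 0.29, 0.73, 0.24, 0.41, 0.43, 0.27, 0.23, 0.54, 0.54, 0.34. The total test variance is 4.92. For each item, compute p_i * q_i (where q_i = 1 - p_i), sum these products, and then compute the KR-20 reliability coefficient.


For each item, compute p_i * q_i:
  Item 1: 0.79 * 0.21 = 0.1659
  Item 2: 0.37 * 0.63 = 0.2331
  Item 3: 0.29 * 0.71 = 0.2059
  Item 4: 0.73 * 0.27 = 0.1971
  Item 5: 0.24 * 0.76 = 0.1824
  Item 6: 0.41 * 0.59 = 0.2419
  Item 7: 0.43 * 0.57 = 0.2451
  Item 8: 0.27 * 0.73 = 0.1971
  Item 9: 0.23 * 0.77 = 0.1771
  Item 10: 0.54 * 0.46 = 0.2484
  Item 11: 0.54 * 0.46 = 0.2484
  Item 12: 0.34 * 0.66 = 0.2244
Sum(p_i * q_i) = 0.1659 + 0.2331 + 0.2059 + 0.1971 + 0.1824 + 0.2419 + 0.2451 + 0.1971 + 0.1771 + 0.2484 + 0.2484 + 0.2244 = 2.5668
KR-20 = (k/(k-1)) * (1 - Sum(p_i*q_i) / Var_total)
= (12/11) * (1 - 2.5668/4.92)
= 1.0909 * 0.4783
KR-20 = 0.5218

0.5218


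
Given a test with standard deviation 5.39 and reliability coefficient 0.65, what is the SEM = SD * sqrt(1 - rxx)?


SEM = SD * sqrt(1 - rxx)
SEM = 5.39 * sqrt(1 - 0.65)
SEM = 5.39 * sqrt(0.35) = 5.39 * 0.591608
SEM = 3.1888

3.1888


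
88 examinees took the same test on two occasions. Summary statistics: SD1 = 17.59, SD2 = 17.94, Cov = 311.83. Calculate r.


r = cov(X,Y) / (SD_X * SD_Y)
r = 311.83 / (17.59 * 17.94)
r = 311.83 / 315.5646
r = 0.9882

0.9882


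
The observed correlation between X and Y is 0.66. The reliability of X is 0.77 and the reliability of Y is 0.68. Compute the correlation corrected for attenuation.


r_corrected = rxy / sqrt(rxx * ryy)
= 0.66 / sqrt(0.77 * 0.68)
= 0.66 / sqrt(0.5236)
= 0.66 / 0.723602
r_corrected = 0.9121

0.9121


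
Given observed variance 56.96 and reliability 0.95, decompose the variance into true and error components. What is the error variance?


var_true = rxx * var_obs = 0.95 * 56.96 = 54.112
var_error = var_obs - var_true
var_error = 56.96 - 54.112
var_error = 2.848

2.848


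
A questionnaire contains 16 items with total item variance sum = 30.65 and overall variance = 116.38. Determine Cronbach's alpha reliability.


alpha = (k/(k-1)) * (1 - sum(si^2)/s_total^2)
= (16/15) * (1 - 30.65/116.38)
alpha = 0.7857

0.7857


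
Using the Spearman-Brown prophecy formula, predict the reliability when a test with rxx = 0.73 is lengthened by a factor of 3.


r_new = (n * rxx) / (1 + (n-1) * rxx)
r_new = (3 * 0.73) / (1 + 2 * 0.73)
r_new = 2.19 / 2.46
r_new = 0.8902

0.8902


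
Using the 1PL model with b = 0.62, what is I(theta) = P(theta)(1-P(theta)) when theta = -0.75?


P = 1/(1+exp(-(-0.75-0.62))) = 0.2026
I = P*(1-P) = 0.2026 * 0.7974
I = 0.1616

0.1616


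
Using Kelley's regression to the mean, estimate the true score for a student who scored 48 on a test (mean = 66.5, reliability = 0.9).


T_est = rxx * X + (1 - rxx) * mean
T_est = 0.9 * 48 + 0.1 * 66.5
T_est = 43.2 + 6.65
T_est = 49.85

49.85


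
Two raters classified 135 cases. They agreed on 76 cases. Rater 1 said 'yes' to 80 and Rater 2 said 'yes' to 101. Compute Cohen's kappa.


P_o = 76/135 = 0.562963
P_e = (80*101 + 55*34) / 18225 = 0.545953
kappa = (P_o - P_e) / (1 - P_e)
kappa = (0.562963 - 0.545953) / (1 - 0.545953)
kappa = 0.0375

0.0375


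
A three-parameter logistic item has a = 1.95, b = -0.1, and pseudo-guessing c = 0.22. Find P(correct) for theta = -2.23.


logit = 1.95*(-2.23 - -0.1) = -4.1535
P* = 1/(1 + exp(--4.1535)) = 0.0155
P = 0.22 + (1 - 0.22) * 0.0155
P = 0.2321

0.2321


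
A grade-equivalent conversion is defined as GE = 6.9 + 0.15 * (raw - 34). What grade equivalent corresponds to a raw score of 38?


raw - median = 38 - 34 = 4
slope * diff = 0.15 * 4 = 0.6
GE = 6.9 + 0.6
GE = 7.5

7.5


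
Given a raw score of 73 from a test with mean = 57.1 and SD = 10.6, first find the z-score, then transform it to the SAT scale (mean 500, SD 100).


z = (X - mean) / SD = (73 - 57.1) / 10.6
z = 15.9 / 10.6
z = 1.5
SAT-scale = SAT = 500 + 100z
Carry z at full precision (z = 15.9 / 10.6) into the conversion:
SAT-scale = 500 + 100 * (15.9 / 10.6) = 500 + 1590 / 10.6
SAT-scale = 500 + 150.0
SAT-scale = 650.0

650.0


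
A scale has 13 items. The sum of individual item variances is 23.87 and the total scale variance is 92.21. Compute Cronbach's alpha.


alpha = (k/(k-1)) * (1 - sum(si^2)/s_total^2)
= (13/12) * (1 - 23.87/92.21)
alpha = 0.8029

0.8029


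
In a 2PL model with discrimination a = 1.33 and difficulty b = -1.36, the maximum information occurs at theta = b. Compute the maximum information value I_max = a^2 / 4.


For 2PL, max info at theta = b = -1.36
I_max = a^2 / 4 = 1.33^2 / 4
= 1.7689 / 4
I_max = 0.4422

0.4422


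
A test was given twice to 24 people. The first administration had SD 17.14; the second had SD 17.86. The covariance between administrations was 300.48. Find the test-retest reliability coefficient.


r = cov(X,Y) / (SD_X * SD_Y)
r = 300.48 / (17.14 * 17.86)
r = 300.48 / 306.1204
r = 0.9816

0.9816


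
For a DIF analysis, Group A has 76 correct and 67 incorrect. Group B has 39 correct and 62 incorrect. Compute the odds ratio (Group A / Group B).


Odds_A = 76/67 = 1.1343
Odds_B = 39/62 = 0.629
OR = Odds_A / Odds_B = 1.1343 / 0.629
Exactly, OR = (76 * 62) / (67 * 39) = 4712 / 2613
OR = 1.8033

1.8033


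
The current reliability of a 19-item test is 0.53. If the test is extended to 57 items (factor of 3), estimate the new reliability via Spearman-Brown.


r_new = (n * rxx) / (1 + (n-1) * rxx)
r_new = (3 * 0.53) / (1 + 2 * 0.53)
r_new = 1.59 / 2.06
r_new = 0.7718

0.7718


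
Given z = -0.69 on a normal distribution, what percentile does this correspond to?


CDF(z) = 0.5 * (1 + erf(z/sqrt(2)))
erf(-0.4879) = -0.5098
CDF = 0.2451
Percentile rank = 0.2451 * 100 = 24.51

24.51


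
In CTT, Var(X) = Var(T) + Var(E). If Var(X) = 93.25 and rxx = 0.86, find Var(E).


var_true = rxx * var_obs = 0.86 * 93.25 = 80.195
var_error = var_obs - var_true
var_error = 93.25 - 80.195
var_error = 13.055

13.055


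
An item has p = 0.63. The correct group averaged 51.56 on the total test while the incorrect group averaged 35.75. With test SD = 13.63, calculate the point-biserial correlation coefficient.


q = 1 - p = 0.37
rpb = ((M1 - M0) / SD) * sqrt(p * q)
rpb = ((51.56 - 35.75) / 13.63) * sqrt(0.63 * 0.37)
rpb = 0.56

0.56


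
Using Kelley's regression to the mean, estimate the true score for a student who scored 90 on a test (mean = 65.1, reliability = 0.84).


T_est = rxx * X + (1 - rxx) * mean
T_est = 0.84 * 90 + 0.16 * 65.1
T_est = 75.6 + 10.416
T_est = 86.016

86.016


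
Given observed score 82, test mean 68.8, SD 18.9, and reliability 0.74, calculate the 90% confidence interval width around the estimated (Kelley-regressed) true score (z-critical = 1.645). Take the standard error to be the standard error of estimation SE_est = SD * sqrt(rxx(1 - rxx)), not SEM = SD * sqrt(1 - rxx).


True score estimate = 0.74*82 + 0.26*68.8 = 78.568
SE_est = SD * sqrt(rxx * (1 - rxx)) = 18.9 * sqrt(0.74 * 0.26) = 18.9 * sqrt(0.1924) = 8.290187
CI = T_est +/- z * SE_est, so width = 2 * z * SE_est = 2 * 1.645 * 8.290187
Width = 27.2747

27.2747


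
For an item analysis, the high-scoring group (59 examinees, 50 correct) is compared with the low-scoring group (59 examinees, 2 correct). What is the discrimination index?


p_upper = 50/59 = 0.8475
p_lower = 2/59 = 0.0339
D = 0.8475 - 0.0339 = 0.8136

0.8136


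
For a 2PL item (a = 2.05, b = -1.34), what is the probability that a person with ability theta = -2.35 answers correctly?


a*(theta - b) = 2.05 * (-2.35 - -1.34) = -2.0705
exp(--2.0705) = 7.9288
P = 1 / (1 + 7.9288)
P = 0.112

0.112


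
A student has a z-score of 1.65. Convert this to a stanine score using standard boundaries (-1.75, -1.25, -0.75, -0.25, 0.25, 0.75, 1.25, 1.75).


Stanine boundaries: [-1.75, -1.25, -0.75, -0.25, 0.25, 0.75, 1.25, 1.75]
z = 1.65
Check each boundary:
  z >= -1.75 -> could be stanine 2
  z >= -1.25 -> could be stanine 3
  z >= -0.75 -> could be stanine 4
  z >= -0.25 -> could be stanine 5
  z >= 0.25 -> could be stanine 6
  z >= 0.75 -> could be stanine 7
  z >= 1.25 -> could be stanine 8
  z < 1.75
Highest qualifying boundary gives stanine = 8

8


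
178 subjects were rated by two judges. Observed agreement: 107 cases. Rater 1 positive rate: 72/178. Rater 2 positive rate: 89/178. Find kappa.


P_o = 107/178 = 0.601124
P_e = (72*89 + 106*89) / 31684 = 0.5
kappa = (P_o - P_e) / (1 - P_e)
kappa = (0.601124 - 0.5) / (1 - 0.5)
kappa = 0.2022

0.2022


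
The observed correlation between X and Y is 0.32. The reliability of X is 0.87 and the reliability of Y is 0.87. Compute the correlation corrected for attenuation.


r_corrected = rxy / sqrt(rxx * ryy)
= 0.32 / sqrt(0.87 * 0.87)
= 0.32 / sqrt(0.7569)
= 0.32 / 0.87
r_corrected = 0.3678

0.3678


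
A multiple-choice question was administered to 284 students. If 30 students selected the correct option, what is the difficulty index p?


Item difficulty p = number correct / total examinees
p = 30 / 284
p = 0.1056

0.1056


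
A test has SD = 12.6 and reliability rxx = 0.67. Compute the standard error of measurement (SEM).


SEM = SD * sqrt(1 - rxx)
SEM = 12.6 * sqrt(1 - 0.67)
SEM = 12.6 * sqrt(0.33) = 12.6 * 0.574456
SEM = 7.2381

7.2381


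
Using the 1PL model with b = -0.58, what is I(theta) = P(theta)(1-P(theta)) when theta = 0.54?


P = 1/(1+exp(-(0.54--0.58))) = 0.754
I = P*(1-P) = 0.754 * 0.246
I = 0.1855

0.1855


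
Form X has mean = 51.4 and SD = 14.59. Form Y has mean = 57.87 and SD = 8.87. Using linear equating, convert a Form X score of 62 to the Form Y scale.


slope = SD_Y / SD_X = 8.87 / 14.59 ~ 0.608
intercept = mean_Y - slope * mean_X = 57.87 - (8.87 / 14.59) * 51.4 ~ 26.6213
Y = slope * X + intercept. To avoid rounding drift from the rounded slope/intercept, evaluate the equivalent form Y = mean_Y + SD_Y * (X - mean_X) / SD_X at full precision:
Y = 57.87 + 8.87 * (62 - 51.4) / 14.59
Y = 57.87 + 8.87 * 10.6 / 14.59
Y = 57.87 + 94.022 / 14.59
Y = 57.87 + 6.4443
Y = 64.3143

64.3143


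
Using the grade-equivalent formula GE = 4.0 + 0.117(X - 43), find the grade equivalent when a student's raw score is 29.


raw - median = 29 - 43 = -14
slope * diff = 0.117 * -14 = -1.638
GE = 4.0 + -1.638
GE = 2.362

2.362


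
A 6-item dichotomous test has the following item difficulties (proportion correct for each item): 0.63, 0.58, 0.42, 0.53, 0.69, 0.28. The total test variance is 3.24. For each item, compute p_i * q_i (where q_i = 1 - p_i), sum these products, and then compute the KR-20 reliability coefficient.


For each item, compute p_i * q_i:
  Item 1: 0.63 * 0.37 = 0.2331
  Item 2: 0.58 * 0.42 = 0.2436
  Item 3: 0.42 * 0.58 = 0.2436
  Item 4: 0.53 * 0.47 = 0.2491
  Item 5: 0.69 * 0.31 = 0.2139
  Item 6: 0.28 * 0.72 = 0.2016
Sum(p_i * q_i) = 0.2331 + 0.2436 + 0.2436 + 0.2491 + 0.2139 + 0.2016 = 1.3849
KR-20 = (k/(k-1)) * (1 - Sum(p_i*q_i) / Var_total)
= (6/5) * (1 - 1.3849/3.24)
= 1.2 * 0.5726
KR-20 = 0.6871

0.6871


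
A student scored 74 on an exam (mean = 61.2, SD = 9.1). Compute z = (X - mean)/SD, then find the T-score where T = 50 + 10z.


z = (X - mean) / SD = (74 - 61.2) / 9.1
z = 12.8 / 9.1
z = 1.4066
T-score = T = 50 + 10z
Carry z at full precision (z = 12.8 / 9.1) into the conversion:
T-score = 50 + 10 * (12.8 / 9.1) = 50 + 128 / 9.1
T-score = 50 + 14.0659
T-score = 64.0659

64.0659


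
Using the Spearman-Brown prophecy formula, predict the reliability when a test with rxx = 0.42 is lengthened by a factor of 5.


r_new = (n * rxx) / (1 + (n-1) * rxx)
r_new = (5 * 0.42) / (1 + 4 * 0.42)
r_new = 2.1 / 2.68
r_new = 0.7836

0.7836


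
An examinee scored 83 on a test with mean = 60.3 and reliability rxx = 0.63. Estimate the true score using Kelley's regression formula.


T_est = rxx * X + (1 - rxx) * mean
T_est = 0.63 * 83 + 0.37 * 60.3
T_est = 52.29 + 22.311
T_est = 74.601

74.601


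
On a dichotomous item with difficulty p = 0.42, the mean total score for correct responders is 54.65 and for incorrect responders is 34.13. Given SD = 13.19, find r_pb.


q = 1 - p = 0.58
rpb = ((M1 - M0) / SD) * sqrt(p * q)
rpb = ((54.65 - 34.13) / 13.19) * sqrt(0.42 * 0.58)
rpb = 0.7678

0.7678


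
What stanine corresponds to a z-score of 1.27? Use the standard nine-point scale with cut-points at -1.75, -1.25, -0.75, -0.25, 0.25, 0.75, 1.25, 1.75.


Stanine boundaries: [-1.75, -1.25, -0.75, -0.25, 0.25, 0.75, 1.25, 1.75]
z = 1.27
Check each boundary:
  z >= -1.75 -> could be stanine 2
  z >= -1.25 -> could be stanine 3
  z >= -0.75 -> could be stanine 4
  z >= -0.25 -> could be stanine 5
  z >= 0.25 -> could be stanine 6
  z >= 0.75 -> could be stanine 7
  z >= 1.25 -> could be stanine 8
  z < 1.75
Highest qualifying boundary gives stanine = 8

8


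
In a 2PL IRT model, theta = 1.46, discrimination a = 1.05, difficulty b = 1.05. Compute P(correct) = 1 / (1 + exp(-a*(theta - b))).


a*(theta - b) = 1.05 * (1.46 - 1.05) = 0.4305
exp(-0.4305) = 0.6502
P = 1 / (1 + 0.6502)
P = 0.606

0.606


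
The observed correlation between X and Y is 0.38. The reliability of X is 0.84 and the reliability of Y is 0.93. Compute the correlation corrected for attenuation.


r_corrected = rxy / sqrt(rxx * ryy)
= 0.38 / sqrt(0.84 * 0.93)
= 0.38 / sqrt(0.7812)
= 0.38 / 0.883855
r_corrected = 0.4299

0.4299


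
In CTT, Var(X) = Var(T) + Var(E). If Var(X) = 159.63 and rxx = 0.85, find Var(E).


var_true = rxx * var_obs = 0.85 * 159.63 = 135.6855
var_error = var_obs - var_true
var_error = 159.63 - 135.6855
var_error = 23.9445

23.9445


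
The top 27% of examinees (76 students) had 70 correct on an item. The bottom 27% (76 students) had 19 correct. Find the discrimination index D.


p_upper = 70/76 = 0.9211
p_lower = 19/76 = 0.25
D = 0.9211 - 0.25 = 0.6711

0.6711


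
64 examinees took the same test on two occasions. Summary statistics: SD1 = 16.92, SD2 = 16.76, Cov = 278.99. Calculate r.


r = cov(X,Y) / (SD_X * SD_Y)
r = 278.99 / (16.92 * 16.76)
r = 278.99 / 283.5792
r = 0.9838

0.9838


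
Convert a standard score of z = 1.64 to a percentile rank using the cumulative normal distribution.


CDF(z) = 0.5 * (1 + erf(z/sqrt(2)))
erf(1.1597) = 0.899
CDF = 0.9495
Percentile rank = 0.9495 * 100 = 94.95

94.95


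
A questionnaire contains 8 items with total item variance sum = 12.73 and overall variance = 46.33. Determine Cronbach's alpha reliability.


alpha = (k/(k-1)) * (1 - sum(si^2)/s_total^2)
= (8/7) * (1 - 12.73/46.33)
alpha = 0.8288

0.8288


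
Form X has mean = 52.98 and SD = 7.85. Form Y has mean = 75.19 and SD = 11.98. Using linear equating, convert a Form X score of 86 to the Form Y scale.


slope = SD_Y / SD_X = 11.98 / 7.85 ~ 1.5261
intercept = mean_Y - slope * mean_X = 75.19 - (11.98 / 7.85) * 52.98 ~ -5.6636
Y = slope * X + intercept. To avoid rounding drift from the rounded slope/intercept, evaluate the equivalent form Y = mean_Y + SD_Y * (X - mean_X) / SD_X at full precision:
Y = 75.19 + 11.98 * (86 - 52.98) / 7.85
Y = 75.19 + 11.98 * 33.02 / 7.85
Y = 75.19 + 395.5796 / 7.85
Y = 75.19 + 50.3923
Y = 125.5823

125.5823


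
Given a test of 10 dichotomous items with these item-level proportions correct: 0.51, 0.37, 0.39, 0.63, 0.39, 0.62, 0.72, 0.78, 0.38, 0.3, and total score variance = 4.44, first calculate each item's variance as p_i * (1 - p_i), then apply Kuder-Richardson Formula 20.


For each item, compute p_i * q_i:
  Item 1: 0.51 * 0.49 = 0.2499
  Item 2: 0.37 * 0.63 = 0.2331
  Item 3: 0.39 * 0.61 = 0.2379
  Item 4: 0.63 * 0.37 = 0.2331
  Item 5: 0.39 * 0.61 = 0.2379
  Item 6: 0.62 * 0.38 = 0.2356
  Item 7: 0.72 * 0.28 = 0.2016
  Item 8: 0.78 * 0.22 = 0.1716
  Item 9: 0.38 * 0.62 = 0.2356
  Item 10: 0.3 * 0.7 = 0.21
Sum(p_i * q_i) = 0.2499 + 0.2331 + 0.2379 + 0.2331 + 0.2379 + 0.2356 + 0.2016 + 0.1716 + 0.2356 + 0.21 = 2.2463
KR-20 = (k/(k-1)) * (1 - Sum(p_i*q_i) / Var_total)
= (10/9) * (1 - 2.2463/4.44)
= 1.1111 * 0.4941
KR-20 = 0.549

0.549


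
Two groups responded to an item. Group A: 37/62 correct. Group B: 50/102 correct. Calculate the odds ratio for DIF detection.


Odds_A = 37/25 = 1.48
Odds_B = 50/52 = 0.9615
OR = Odds_A / Odds_B = 1.48 / 0.9615
Exactly, OR = (37 * 52) / (25 * 50) = 1924 / 1250
OR = 1.5392

1.5392


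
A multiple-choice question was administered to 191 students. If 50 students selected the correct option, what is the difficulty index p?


Item difficulty p = number correct / total examinees
p = 50 / 191
p = 0.2618

0.2618


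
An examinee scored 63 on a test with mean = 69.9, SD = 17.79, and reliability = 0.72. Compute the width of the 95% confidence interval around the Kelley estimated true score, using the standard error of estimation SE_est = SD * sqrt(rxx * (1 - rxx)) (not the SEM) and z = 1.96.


True score estimate = 0.72*63 + 0.28*69.9 = 64.932
SE_est = SD * sqrt(rxx * (1 - rxx)) = 17.79 * sqrt(0.72 * 0.28) = 17.79 * sqrt(0.2016) = 7.98769
CI = T_est +/- z * SE_est, so width = 2 * z * SE_est = 2 * 1.96 * 7.98769
Width = 31.3117

31.3117


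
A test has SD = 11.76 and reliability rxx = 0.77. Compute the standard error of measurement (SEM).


SEM = SD * sqrt(1 - rxx)
SEM = 11.76 * sqrt(1 - 0.77)
SEM = 11.76 * sqrt(0.23) = 11.76 * 0.479583
SEM = 5.6399

5.6399


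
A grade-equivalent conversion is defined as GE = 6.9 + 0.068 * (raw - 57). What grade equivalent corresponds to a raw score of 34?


raw - median = 34 - 57 = -23
slope * diff = 0.068 * -23 = -1.564
GE = 6.9 + -1.564
GE = 5.336

5.336


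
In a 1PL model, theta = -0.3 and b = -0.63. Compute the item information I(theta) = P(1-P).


P = 1/(1+exp(-(-0.3--0.63))) = 0.5818
I = P*(1-P) = 0.5818 * 0.4182
I = 0.2433

0.2433


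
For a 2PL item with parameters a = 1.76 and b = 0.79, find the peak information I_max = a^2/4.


For 2PL, max info at theta = b = 0.79
I_max = a^2 / 4 = 1.76^2 / 4
= 3.0976 / 4
I_max = 0.7744

0.7744


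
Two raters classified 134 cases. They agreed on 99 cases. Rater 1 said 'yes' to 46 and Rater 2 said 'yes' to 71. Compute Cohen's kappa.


P_o = 99/134 = 0.738806
P_e = (46*71 + 88*63) / 17956 = 0.490644
kappa = (P_o - P_e) / (1 - P_e)
kappa = (0.738806 - 0.490644) / (1 - 0.490644)
kappa = 0.4872

0.4872


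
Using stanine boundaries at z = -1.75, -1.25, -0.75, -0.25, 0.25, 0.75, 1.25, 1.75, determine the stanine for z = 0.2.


Stanine boundaries: [-1.75, -1.25, -0.75, -0.25, 0.25, 0.75, 1.25, 1.75]
z = 0.2
Check each boundary:
  z >= -1.75 -> could be stanine 2
  z >= -1.25 -> could be stanine 3
  z >= -0.75 -> could be stanine 4
  z >= -0.25 -> could be stanine 5
  z < 0.25
  z < 0.75
  z < 1.25
  z < 1.75
Highest qualifying boundary gives stanine = 5

5


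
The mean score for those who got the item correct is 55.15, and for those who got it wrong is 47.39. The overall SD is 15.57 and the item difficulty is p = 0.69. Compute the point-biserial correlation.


q = 1 - p = 0.31
rpb = ((M1 - M0) / SD) * sqrt(p * q)
rpb = ((55.15 - 47.39) / 15.57) * sqrt(0.69 * 0.31)
rpb = 0.2305

0.2305


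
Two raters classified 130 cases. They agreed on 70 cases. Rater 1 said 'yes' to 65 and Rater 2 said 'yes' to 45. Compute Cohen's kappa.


P_o = 70/130 = 0.538462
P_e = (65*45 + 65*85) / 16900 = 0.5
kappa = (P_o - P_e) / (1 - P_e)
kappa = (0.538462 - 0.5) / (1 - 0.5)
kappa = 0.0769

0.0769


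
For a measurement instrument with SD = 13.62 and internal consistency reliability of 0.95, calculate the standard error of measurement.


SEM = SD * sqrt(1 - rxx)
SEM = 13.62 * sqrt(1 - 0.95)
SEM = 13.62 * sqrt(0.05) = 13.62 * 0.223607
SEM = 3.0455

3.0455


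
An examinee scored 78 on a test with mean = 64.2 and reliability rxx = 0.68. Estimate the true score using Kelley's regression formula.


T_est = rxx * X + (1 - rxx) * mean
T_est = 0.68 * 78 + 0.32 * 64.2
T_est = 53.04 + 20.544
T_est = 73.584

73.584


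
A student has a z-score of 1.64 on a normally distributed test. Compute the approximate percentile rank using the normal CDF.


CDF(z) = 0.5 * (1 + erf(z/sqrt(2)))
erf(1.1597) = 0.899
CDF = 0.9495
Percentile rank = 0.9495 * 100 = 94.95

94.95


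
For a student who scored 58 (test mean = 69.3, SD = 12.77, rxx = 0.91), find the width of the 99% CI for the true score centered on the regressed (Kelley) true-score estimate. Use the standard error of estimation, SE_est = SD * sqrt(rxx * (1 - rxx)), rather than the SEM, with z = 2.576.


True score estimate = 0.91*58 + 0.09*69.3 = 59.017
SE_est = SD * sqrt(rxx * (1 - rxx)) = 12.77 * sqrt(0.91 * 0.09) = 12.77 * sqrt(0.0819) = 3.654541
CI = T_est +/- z * SE_est, so width = 2 * z * SE_est = 2 * 2.576 * 3.654541
Width = 18.8282

18.8282


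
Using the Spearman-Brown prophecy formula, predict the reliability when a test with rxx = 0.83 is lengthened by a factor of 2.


r_new = (n * rxx) / (1 + (n-1) * rxx)
r_new = (2 * 0.83) / (1 + 1 * 0.83)
r_new = 1.66 / 1.83
r_new = 0.9071

0.9071


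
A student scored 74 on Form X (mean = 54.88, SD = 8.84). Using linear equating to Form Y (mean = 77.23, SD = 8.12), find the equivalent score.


slope = SD_Y / SD_X = 8.12 / 8.84 ~ 0.9186
intercept = mean_Y - slope * mean_X = 77.23 - (8.12 / 8.84) * 54.88 ~ 26.8199
Y = slope * X + intercept. To avoid rounding drift from the rounded slope/intercept, evaluate the equivalent form Y = mean_Y + SD_Y * (X - mean_X) / SD_X at full precision:
Y = 77.23 + 8.12 * (74 - 54.88) / 8.84
Y = 77.23 + 8.12 * 19.12 / 8.84
Y = 77.23 + 155.2544 / 8.84
Y = 77.23 + 17.5627
Y = 94.7927

94.7927


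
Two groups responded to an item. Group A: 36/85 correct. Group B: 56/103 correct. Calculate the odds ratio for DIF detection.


Odds_A = 36/49 = 0.7347
Odds_B = 56/47 = 1.1915
OR = Odds_A / Odds_B = 0.7347 / 1.1915
Exactly, OR = (36 * 47) / (49 * 56) = 1692 / 2744
OR = 0.6166

0.6166


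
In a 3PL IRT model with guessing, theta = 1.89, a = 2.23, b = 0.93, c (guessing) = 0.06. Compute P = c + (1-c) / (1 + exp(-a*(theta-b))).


logit = 2.23*(1.89 - 0.93) = 2.1408
P* = 1/(1 + exp(-2.1408)) = 0.8948
P = 0.06 + (1 - 0.06) * 0.8948
P = 0.9011

0.9011


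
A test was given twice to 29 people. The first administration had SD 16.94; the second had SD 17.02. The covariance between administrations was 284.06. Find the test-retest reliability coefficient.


r = cov(X,Y) / (SD_X * SD_Y)
r = 284.06 / (16.94 * 17.02)
r = 284.06 / 288.3188
r = 0.9852

0.9852


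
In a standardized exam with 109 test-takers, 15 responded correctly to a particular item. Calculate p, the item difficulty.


Item difficulty p = number correct / total examinees
p = 15 / 109
p = 0.1376

0.1376


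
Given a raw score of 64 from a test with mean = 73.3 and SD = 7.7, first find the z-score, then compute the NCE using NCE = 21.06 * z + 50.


z = (X - mean) / SD = (64 - 73.3) / 7.7
z = -9.3 / 7.7
z = -1.2078
NCE = NCE = 21.06z + 50
Carry z at full precision (z = -9.3 / 7.7) into the conversion:
NCE = 21.06 * (-9.3 / 7.7) + 50 = -195.858 / 7.7 + 50
NCE = -25.4361 + 50
NCE = 24.5639

24.5639


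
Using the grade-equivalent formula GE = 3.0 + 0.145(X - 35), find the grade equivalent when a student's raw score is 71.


raw - median = 71 - 35 = 36
slope * diff = 0.145 * 36 = 5.22
GE = 3.0 + 5.22
GE = 8.22

8.22


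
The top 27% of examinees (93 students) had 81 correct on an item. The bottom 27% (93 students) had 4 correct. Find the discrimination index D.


p_upper = 81/93 = 0.871
p_lower = 4/93 = 0.043
D = 0.871 - 0.043 = 0.828

0.828


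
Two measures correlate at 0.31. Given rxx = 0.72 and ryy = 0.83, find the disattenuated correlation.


r_corrected = rxy / sqrt(rxx * ryy)
= 0.31 / sqrt(0.72 * 0.83)
= 0.31 / sqrt(0.5976)
= 0.31 / 0.773046
r_corrected = 0.401

0.401


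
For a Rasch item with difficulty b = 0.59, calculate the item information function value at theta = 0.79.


P = 1/(1+exp(-(0.79-0.59))) = 0.5498
I = P*(1-P) = 0.5498 * 0.4502
I = 0.2475

0.2475


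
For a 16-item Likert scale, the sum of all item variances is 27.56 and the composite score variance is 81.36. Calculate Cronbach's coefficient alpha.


alpha = (k/(k-1)) * (1 - sum(si^2)/s_total^2)
= (16/15) * (1 - 27.56/81.36)
alpha = 0.7053

0.7053


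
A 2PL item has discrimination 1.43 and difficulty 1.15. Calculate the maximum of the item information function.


For 2PL, max info at theta = b = 1.15
I_max = a^2 / 4 = 1.43^2 / 4
= 2.0449 / 4
I_max = 0.5112

0.5112


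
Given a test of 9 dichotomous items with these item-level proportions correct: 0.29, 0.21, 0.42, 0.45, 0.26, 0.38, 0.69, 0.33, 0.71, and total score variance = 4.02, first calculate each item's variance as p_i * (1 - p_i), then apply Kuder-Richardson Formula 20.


For each item, compute p_i * q_i:
  Item 1: 0.29 * 0.71 = 0.2059
  Item 2: 0.21 * 0.79 = 0.1659
  Item 3: 0.42 * 0.58 = 0.2436
  Item 4: 0.45 * 0.55 = 0.2475
  Item 5: 0.26 * 0.74 = 0.1924
  Item 6: 0.38 * 0.62 = 0.2356
  Item 7: 0.69 * 0.31 = 0.2139
  Item 8: 0.33 * 0.67 = 0.2211
  Item 9: 0.71 * 0.29 = 0.2059
Sum(p_i * q_i) = 0.2059 + 0.1659 + 0.2436 + 0.2475 + 0.1924 + 0.2356 + 0.2139 + 0.2211 + 0.2059 = 1.9318
KR-20 = (k/(k-1)) * (1 - Sum(p_i*q_i) / Var_total)
= (9/8) * (1 - 1.9318/4.02)
= 1.125 * 0.5195
KR-20 = 0.5844

0.5844


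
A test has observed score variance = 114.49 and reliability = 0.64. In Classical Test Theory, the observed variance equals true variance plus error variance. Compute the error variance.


var_true = rxx * var_obs = 0.64 * 114.49 = 73.2736
var_error = var_obs - var_true
var_error = 114.49 - 73.2736
var_error = 41.2164

41.2164
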